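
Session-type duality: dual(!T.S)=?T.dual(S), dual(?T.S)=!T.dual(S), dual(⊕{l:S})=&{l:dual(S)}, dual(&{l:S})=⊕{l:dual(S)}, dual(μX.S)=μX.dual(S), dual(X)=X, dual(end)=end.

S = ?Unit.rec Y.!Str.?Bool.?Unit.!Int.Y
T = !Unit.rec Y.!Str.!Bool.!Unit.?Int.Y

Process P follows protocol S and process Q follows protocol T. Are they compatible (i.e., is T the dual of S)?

?Unit vs !Unit  ok
  rec Y vs rec Y  ok (μ self-dual)
    !Str vs !Str  ✗ same direction on both sides — not dual

NO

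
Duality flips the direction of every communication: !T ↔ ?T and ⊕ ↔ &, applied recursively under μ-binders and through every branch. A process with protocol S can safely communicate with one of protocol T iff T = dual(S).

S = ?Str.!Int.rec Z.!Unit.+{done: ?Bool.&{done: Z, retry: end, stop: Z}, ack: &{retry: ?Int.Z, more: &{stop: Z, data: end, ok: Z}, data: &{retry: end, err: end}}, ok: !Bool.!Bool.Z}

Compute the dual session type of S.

?Str = !Str
  !Int = ?Int
    rec Z = rec Z  (μ self-dual)
      !Unit = ?Unit
        +{done,ack,ok} = &{done,ack,ok}  (select→offer)
          case done:
            ?Bool = !Bool
              &{done,retry,stop} = +{done,retry,stop}  (&→⊕)
                case done:
                  Z ↦ Z
                case retry:
                  end ↦ end
                case stop:
                  Z ↦ Z
          case ack:
            &{retry,more,data} = +{retry,more,data}  (&→⊕)
              case retry:
                ?Int = !Int
                  Z ↦ Z
              case more:
                &{stop,data,ok} = +{stop,data,ok}  (&→⊕)
                  case stop:
                    Z ↦ Z
                  case data:
                    end ↦ end
                  case ok:
                    Z ↦ Z
              case data:
                &{retry,err} = +{retry,err}  (&→⊕)
                  case retry:
                    end ↦ end
                  case err:
                    end ↦ end
          case ok:
            !Bool = ?Bool
              !Bool = ?Bool
                Z ↦ Z

!Str.?Int.rec Z.?Unit.&{done: !Bool.+{done: Z, retry: end, stop: Z}, ack: +{retry: !Int.Z, more: +{stop: Z, data: end, ok: Z}, data: +{retry: end, err: end}}, ok: ?Bool.?Bool.Z}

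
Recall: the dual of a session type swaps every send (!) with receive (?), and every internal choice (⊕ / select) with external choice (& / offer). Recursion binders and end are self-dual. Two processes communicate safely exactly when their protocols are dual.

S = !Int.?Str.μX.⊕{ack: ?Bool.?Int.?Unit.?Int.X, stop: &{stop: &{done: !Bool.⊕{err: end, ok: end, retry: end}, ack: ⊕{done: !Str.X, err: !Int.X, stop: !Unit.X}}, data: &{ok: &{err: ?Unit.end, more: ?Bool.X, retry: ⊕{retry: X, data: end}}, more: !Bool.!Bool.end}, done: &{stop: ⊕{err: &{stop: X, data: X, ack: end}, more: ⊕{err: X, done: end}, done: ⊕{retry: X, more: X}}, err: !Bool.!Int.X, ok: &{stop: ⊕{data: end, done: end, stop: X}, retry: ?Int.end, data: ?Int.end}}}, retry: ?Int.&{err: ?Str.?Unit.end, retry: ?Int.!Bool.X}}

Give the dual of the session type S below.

?Int.!Str.μX.&{ack: !Bool.!Int.!Unit.!Int.X, stop: ⊕{stop: ⊕{done: ?Bool.&{err: end, ok: end, retry: end}, ack: &{done: ?Str.X, err: ?Int.X, stop: ?Unit.X}}, data: ⊕{ok: ⊕{err: !Unit.end, more: !Bool.X, retry: &{retry: X, data: end}}, more: ?Bool.?Bool.end}, done: ⊕{stop: &{err: ⊕{stop: X, data: X, ack: end}, more: &{err: X, done: end}, done: &{retry: X, more: X}}, err: ?Bool.?Int.X, ok: ⊕{stop: &{data: end, done: end, stop: X}, retry: !Int.end, data: !Int.end}}}, retry: !Int.⊕{err: !Str.!Unit.end, retry: !Int.?Bool.X}}

!Int = ?Int
  ?Str = !Str
    μX = μX  (μ self-dual)
      ⊕{ack,stop,retry} = &{ack,stop,retry}  (internal→external)
        • ack:
          ?Bool = !Bool
            ?Int = !Int
              ?Unit = !Unit
                ?Int = !Int
                  X self-dual
        • stop:
          &{stop,data,done} = ⊕{stop,data,done}  (external→internal)
            • stop:
              &{done,ack} = ⊕{done,ack}  (external→internal)
                • done:
                  !Bool = ?Bool
                    ⊕{err,ok,retry} = &{err,ok,retry}  (internal→external)
                      • err:
                        end self-dual
                      • ok:
                        end self-dual
                      • retry:
                        end self-dual
                • ack:
                  ⊕{done,err,stop} = &{done,err,stop}  (internal→external)
                    • done:
                      !Str = ?Str
                        X self-dual
                    • err:
                      !Int = ?Int
                        X self-dual
                    • stop:
                      !Unit = ?Unit
                        X self-dual
            • data:
              &{ok,more} = ⊕{ok,more}  (external→internal)
                • ok:
                  &{err,more,retry} = ⊕{err,more,retry}  (external→internal)
                    • err:
                      ?Unit = !Unit
                        end self-dual
                    • more:
                      ?Bool = !Bool
                        X self-dual
                    • retry:
                      ⊕{retry,data} = &{retry,data}  (internal→external)
                        • retry:
                          X self-dual
                        • data:
                          end self-dual
                • more:
                  !Bool = ?Bool
                    !Bool = ?Bool
                      end self-dual
            • done:
              &{stop,err,ok} = ⊕{stop,err,ok}  (external→internal)
                • stop:
                  ⊕{err,more,done} = &{err,more,done}  (internal→external)
                    • err:
                      &{stop,data,ack} = ⊕{stop,data,ack}  (external→internal)
                        • stop:
                          X self-dual
                        • data:
                          X self-dual
                        • ack:
                          end self-dual
                    • more:
                      ⊕{err,done} = &{err,done}  (internal→external)
                        • err:
                          X self-dual
                        • done:
                          end self-dual
                    • done:
                      ⊕{retry,more} = &{retry,more}  (internal→external)
                        • retry:
                          X self-dual
                        • more:
                          X self-dual
                • err:
                  !Bool = ?Bool
                    !Int = ?Int
                      X self-dual
                • ok:
                  &{stop,retry,data} = ⊕{stop,retry,data}  (external→internal)
                    • stop:
                      ⊕{data,done,stop} = &{data,done,stop}  (internal→external)
                        • data:
                          end self-dual
                        • done:
                          end self-dual
                        • stop:
                          X self-dual
                    • retry:
                      ?Int = !Int
                        end self-dual
                    • data:
                      ?Int = !Int
                        end self-dual
        • retry:
          ?Int = !Int
            &{err,retry} = ⊕{err,retry}  (external→internal)
              • err:
                ?Str = !Str
                  ?Unit = !Unit
                    end self-dual
              • retry:
                ?Int = !Int
                  !Bool = ?Bool
                    X self-dual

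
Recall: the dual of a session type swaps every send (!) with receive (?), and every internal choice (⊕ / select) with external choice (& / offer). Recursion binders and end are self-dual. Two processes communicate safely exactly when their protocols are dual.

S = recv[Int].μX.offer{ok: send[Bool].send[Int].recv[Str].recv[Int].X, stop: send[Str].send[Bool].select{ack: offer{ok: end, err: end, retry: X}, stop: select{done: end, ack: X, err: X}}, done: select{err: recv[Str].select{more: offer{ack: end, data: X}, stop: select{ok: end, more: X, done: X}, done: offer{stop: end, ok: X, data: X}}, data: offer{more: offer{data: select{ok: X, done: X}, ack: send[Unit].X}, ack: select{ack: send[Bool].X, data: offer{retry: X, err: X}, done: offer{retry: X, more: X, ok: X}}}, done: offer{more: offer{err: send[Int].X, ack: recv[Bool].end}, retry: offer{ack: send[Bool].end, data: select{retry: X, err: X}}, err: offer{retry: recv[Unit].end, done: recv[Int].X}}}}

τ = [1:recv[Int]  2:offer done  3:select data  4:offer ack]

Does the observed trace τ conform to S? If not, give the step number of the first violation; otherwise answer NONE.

NONE

[1] recv[Int]  ✓  residual = μX.…
[2] offer done  ✓  residual = select{err: recv[Str].select{more: offer{ack: end, data: μX.…}, stop: select{ok: end, more: μX.…, done: μX.…}, done: offer{stop: end, ok: μX.…, data: μX.…}}, data: offer{more: offer{data: select{ok: μX.…, done: μX.…}, ack: send[Unit].μX.…}, ack: select{ack: send[Bool].μX.…, data: offer{retry: μX.…, err: μX.…}, done: offer{retry: μX.…, more: μX.…, ok: μX.…}}}, done: offer{more: offer{err: send[Int].μX.…, ack: recv[Bool].end}, retry: offer{ack: send[Bool].end, data: select{retry: μX.…, err: μX.…}}, err: offer{retry: recv[Unit].end, done: recv[Int].μX.…}}}
[3] select data  ✓  residual = offer{more: offer{data: select{ok: μX.…, done: μX.…}, ack: send[Unit].μX.…}, ack: select{ack: send[Bool].μX.…, data: offer{retry: μX.…, err: μX.…}, done: offer{retry: μX.…, more: μX.…, ok: μX.…}}}
[4] offer ack  ✓  residual = select{ack: send[Bool].μX.…, data: offer{retry: μX.…, err: μX.…}, done: offer{retry: μX.…, more: μX.…, ok: μX.…}}
all 4 steps conform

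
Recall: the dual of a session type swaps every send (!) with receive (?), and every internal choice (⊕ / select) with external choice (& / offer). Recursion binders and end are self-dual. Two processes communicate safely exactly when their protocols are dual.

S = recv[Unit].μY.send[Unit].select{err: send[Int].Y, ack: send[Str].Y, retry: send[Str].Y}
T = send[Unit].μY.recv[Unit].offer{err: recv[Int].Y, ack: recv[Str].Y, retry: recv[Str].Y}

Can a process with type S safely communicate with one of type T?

recv[Unit] ‖ send[Unit]  match
  μY ‖ μY  match (rec unchanged)
    send[Unit] ‖ recv[Unit]  match
      select{err,ack,retry} ‖ offer{err,ack,retry}  match label sets agree
        • err:
          send[Int] ‖ recv[Int]  match
            Y ‖ Y  match
        • ack:
          send[Str] ‖ recv[Str]  match
            Y ‖ Y  match
        • retry:
          send[Str] ‖ recv[Str]  match
            Y ‖ Y  match

YES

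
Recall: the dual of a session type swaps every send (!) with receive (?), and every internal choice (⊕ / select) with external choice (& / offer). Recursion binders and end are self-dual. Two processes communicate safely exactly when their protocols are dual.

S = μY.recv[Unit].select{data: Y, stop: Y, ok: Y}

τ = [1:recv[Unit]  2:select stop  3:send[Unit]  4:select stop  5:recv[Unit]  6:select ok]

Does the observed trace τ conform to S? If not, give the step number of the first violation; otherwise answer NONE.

step 1: recv[Unit]  ✓  state: select{data: μY.…, stop: μY.…, ok: μY.…}
step 2: select stop  ✓  state: μY.…
step 3: got send[Unit], protocol expects recv[Unit]  ✗

3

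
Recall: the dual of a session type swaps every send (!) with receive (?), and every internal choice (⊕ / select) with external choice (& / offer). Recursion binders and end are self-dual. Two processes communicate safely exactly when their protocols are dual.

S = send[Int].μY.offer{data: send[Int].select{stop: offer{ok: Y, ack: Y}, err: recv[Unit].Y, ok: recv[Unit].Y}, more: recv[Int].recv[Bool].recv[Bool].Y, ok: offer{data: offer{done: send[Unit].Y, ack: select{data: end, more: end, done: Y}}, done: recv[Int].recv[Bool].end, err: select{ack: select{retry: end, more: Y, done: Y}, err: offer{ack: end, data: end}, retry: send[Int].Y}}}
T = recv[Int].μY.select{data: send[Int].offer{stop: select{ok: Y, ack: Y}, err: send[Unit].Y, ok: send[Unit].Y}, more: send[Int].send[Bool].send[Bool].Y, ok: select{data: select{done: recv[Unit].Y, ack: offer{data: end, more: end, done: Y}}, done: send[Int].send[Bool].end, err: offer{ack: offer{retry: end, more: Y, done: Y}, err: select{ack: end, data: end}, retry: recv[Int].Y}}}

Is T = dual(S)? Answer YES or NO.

send[Int] ‖ recv[Int]  ok
  μY ‖ μY  ok (binder kept)
    offer{data,more,ok} ‖ select{data,more,ok}  ok same labels
      case data:
        send[Int] ‖ send[Int]  ✗ same direction on both sides — not dual

NO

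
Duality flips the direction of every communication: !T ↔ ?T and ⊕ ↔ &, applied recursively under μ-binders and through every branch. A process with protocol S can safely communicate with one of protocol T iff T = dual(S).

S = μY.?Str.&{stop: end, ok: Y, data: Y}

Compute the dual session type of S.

μY.!Str.⊕{stop: end, ok: Y, data: Y}

μY ↦ μY  (binder kept)
  ?Str ↦ !Str
    &{stop,ok,data} ↦ ⊕{stop,ok,data}  (&→⊕)
      case stop:
        end self-dual
      case ok:
        Y self-dual
      case data:
        Y self-dual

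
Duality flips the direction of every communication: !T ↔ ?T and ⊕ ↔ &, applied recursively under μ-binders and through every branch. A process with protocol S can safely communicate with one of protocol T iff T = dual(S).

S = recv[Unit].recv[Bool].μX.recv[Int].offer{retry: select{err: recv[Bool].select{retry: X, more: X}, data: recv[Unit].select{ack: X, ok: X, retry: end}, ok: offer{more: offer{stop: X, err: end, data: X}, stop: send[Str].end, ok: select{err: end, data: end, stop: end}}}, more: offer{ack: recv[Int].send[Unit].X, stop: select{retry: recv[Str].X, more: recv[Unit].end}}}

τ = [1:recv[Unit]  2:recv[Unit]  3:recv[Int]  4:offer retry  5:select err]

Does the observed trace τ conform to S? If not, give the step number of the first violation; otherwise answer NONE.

[1] recv[Unit]  ok  state: recv[Bool].μX.…
[2] got recv[Unit], protocol expects recv[Bool]  ✗

2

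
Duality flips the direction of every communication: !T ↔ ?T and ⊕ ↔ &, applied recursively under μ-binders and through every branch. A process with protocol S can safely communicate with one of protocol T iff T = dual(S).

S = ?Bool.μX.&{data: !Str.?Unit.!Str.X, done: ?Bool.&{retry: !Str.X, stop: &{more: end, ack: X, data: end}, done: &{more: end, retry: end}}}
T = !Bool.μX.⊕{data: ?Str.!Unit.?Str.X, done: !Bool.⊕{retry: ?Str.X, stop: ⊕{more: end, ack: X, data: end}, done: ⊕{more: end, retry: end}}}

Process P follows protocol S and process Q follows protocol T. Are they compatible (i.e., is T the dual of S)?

?Bool ‖ !Bool  match
  μX ‖ μX  match (binder kept)
    &{data,done} ‖ ⊕{data,done}  match label sets agree
      case data:
        !Str ‖ ?Str  match
          ?Unit ‖ !Unit  match
            !Str ‖ ?Str  match
              X ‖ X  match
      case done:
        ?Bool ‖ !Bool  match
          &{retry,stop,done} ‖ ⊕{retry,stop,done}  match label sets agree
            case retry:
              !Str ‖ ?Str  match
                X ‖ X  match
            case stop:
              &{more,ack,data} ‖ ⊕{more,ack,data}  match label sets agree
                case more:
                  end ‖ end  match
                case ack:
                  X ‖ X  match
                case data:
                  end ‖ end  match
            case done:
              &{more,retry} ‖ ⊕{more,retry}  match label sets agree
                case more:
                  end ‖ end  match
                case retry:
                  end ‖ end  match

YES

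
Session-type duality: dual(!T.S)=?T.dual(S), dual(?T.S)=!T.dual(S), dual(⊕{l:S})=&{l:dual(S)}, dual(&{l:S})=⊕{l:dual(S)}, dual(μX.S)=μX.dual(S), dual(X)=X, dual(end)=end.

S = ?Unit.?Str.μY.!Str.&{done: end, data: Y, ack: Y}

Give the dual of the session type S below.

!Unit.!Str.μY.?Str.⊕{done: end, data: Y, ack: Y}

?Unit = !Unit
  ?Str = !Str
    μY = μY  (μ self-dual)
      !Str = ?Str
        &{done,data,ack} = ⊕{done,data,ack}  (&→⊕)
          case done:
            end ↦ end
          case data:
            Y ↦ Y
          case ack:
            Y ↦ Y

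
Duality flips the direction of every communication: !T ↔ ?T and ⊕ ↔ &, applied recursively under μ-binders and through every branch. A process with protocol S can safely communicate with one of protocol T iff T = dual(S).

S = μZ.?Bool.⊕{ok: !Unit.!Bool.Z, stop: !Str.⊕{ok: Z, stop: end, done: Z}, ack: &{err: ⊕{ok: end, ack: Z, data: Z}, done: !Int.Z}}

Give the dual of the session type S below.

μZ.!Bool.&{ok: ?Unit.?Bool.Z, stop: ?Str.&{ok: Z, stop: end, done: Z}, ack: ⊕{err: &{ok: end, ack: Z, data: Z}, done: ?Int.Z}}

μZ → μZ  (rec unchanged)
  ?Bool → !Bool
    ⊕{ok,stop,ack} → &{ok,stop,ack}  (internal→external)
      [ok]
        !Unit → ?Unit
          !Bool → ?Bool
            dual(Z) = Z
      [stop]
        !Str → ?Str
          ⊕{ok,stop,done} → &{ok,stop,done}  (internal→external)
            [ok]
              dual(Z) = Z
            [stop]
              dual(end) = end
            [done]
              dual(Z) = Z
      [ack]
        &{err,done} → ⊕{err,done}  (external→internal)
          [err]
            ⊕{ok,ack,data} → &{ok,ack,data}  (internal→external)
              [ok]
                dual(end) = end
              [ack]
                dual(Z) = Z
              [data]
                dual(Z) = Z
          [done]
            !Int → ?Int
              dual(Z) = Z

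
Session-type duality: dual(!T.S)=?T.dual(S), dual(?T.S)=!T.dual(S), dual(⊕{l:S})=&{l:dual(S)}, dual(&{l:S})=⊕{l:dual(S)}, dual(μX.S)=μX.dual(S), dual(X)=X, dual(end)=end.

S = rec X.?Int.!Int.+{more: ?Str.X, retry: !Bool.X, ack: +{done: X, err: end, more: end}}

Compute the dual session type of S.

rec X → rec X  (μ self-dual)
  ?Int → !Int
    !Int → ?Int
      +{more,retry,ack} → &{more,retry,ack}  (internal→external)
        • more:
          ?Str → !Str
            dual(X) = X
        • retry:
          !Bool → ?Bool
            dual(X) = X
        • ack:
          +{done,err,more} → &{done,err,more}  (internal→external)
            • done:
              dual(X) = X
            • err:
              dual(end) = end
            • more:
              dual(end) = end

rec X.!Int.?Int.&{more: !Str.X, retry: ?Bool.X, ack: &{done: X, err: end, more: end}}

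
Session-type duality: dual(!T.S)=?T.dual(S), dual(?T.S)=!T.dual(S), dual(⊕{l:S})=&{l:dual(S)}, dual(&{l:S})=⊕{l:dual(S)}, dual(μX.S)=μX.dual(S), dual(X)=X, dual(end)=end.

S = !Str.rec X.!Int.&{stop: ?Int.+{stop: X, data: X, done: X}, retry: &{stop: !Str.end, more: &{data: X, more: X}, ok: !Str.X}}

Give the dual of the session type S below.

?Str.rec X.?Int.+{stop: !Int.&{stop: X, data: X, done: X}, retry: +{stop: ?Str.end, more: +{data: X, more: X}, ok: ?Str.X}}

!Str → ?Str
  rec X → rec X  (μ self-dual)
    !Int → ?Int
      &{stop,retry} → +{stop,retry}  (&→⊕)
        • stop:
          ?Int → !Int
            +{stop,data,done} → &{stop,data,done}  (⊕→&)
              • stop:
                dual(X) = X
              • data:
                dual(X) = X
              • done:
                dual(X) = X
        • retry:
          &{stop,more,ok} → +{stop,more,ok}  (&→⊕)
            • stop:
              !Str → ?Str
                dual(end) = end
            • more:
              &{data,more} → +{data,more}  (&→⊕)
                • data:
                  dual(X) = X
                • more:
                  dual(X) = X
            • ok:
              !Str → ?Str
                dual(X) = X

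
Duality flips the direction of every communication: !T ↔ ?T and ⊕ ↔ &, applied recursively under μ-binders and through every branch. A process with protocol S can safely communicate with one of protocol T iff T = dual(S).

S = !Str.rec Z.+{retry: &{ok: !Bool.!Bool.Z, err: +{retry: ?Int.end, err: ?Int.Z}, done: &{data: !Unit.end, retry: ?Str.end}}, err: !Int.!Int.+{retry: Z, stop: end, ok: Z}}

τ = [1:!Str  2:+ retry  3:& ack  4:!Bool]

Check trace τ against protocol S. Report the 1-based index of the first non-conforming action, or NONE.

3

[1] !Str  match  now at rec Z.…
[2] + retry  match  now at &{ok: !Bool.!Bool.rec Z.…, err: +{retry: ?Int.end, err: ?Int.rec Z.…}, done: &{data: !Unit.end, retry: ?Str.end}}
[3] got & ack, protocol expects & ok or & err or & done  ✗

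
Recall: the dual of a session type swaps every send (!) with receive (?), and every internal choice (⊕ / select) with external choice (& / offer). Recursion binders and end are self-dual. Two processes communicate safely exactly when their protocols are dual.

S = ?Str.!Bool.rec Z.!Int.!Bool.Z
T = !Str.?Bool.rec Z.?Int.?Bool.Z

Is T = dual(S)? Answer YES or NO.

YES

?Str ‖ !Str  ✓
  !Bool ‖ ?Bool  ✓
    rec Z ‖ rec Z  ✓ (binder kept)
      !Int ‖ ?Int  ✓
        !Bool ‖ ?Bool  ✓
          Z ‖ Z  ✓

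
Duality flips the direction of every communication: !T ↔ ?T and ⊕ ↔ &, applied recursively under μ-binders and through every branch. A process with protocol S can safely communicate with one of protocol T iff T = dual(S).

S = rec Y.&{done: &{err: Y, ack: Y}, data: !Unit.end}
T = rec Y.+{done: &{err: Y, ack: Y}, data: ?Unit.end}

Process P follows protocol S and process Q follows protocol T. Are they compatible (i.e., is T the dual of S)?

rec Y vs rec Y  ok (rec unchanged)
  &{done,data} vs +{done,data}  ok label sets agree
    [done]
      &{err,ack} vs &{err,ack}  ✗ choice polarity not flipped — not dual

NO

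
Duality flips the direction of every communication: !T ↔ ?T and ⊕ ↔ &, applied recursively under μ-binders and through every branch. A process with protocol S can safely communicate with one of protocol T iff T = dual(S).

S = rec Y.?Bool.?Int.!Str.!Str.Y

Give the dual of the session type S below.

rec Y.!Bool.!Int.?Str.?Str.Y

rec Y = rec Y  (rec unchanged)
  ?Bool = !Bool
    ?Int = !Int
      !Str = ?Str
        !Str = ?Str
          Y self-dual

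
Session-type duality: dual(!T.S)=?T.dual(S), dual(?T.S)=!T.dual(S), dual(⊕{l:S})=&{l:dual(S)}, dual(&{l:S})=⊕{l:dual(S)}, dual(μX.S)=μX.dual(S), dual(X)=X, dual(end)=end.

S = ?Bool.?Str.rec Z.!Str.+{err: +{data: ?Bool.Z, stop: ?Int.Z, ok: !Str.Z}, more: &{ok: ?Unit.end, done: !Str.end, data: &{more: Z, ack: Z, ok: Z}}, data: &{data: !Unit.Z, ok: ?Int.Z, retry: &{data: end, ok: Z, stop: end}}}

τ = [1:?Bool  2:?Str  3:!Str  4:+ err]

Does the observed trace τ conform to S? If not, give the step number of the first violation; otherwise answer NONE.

NONE

@1 ?Bool  match  cont: ?Str.rec Z.…
@2 ?Str  match  cont: rec Z.…
@3 !Str  match  cont: +{err: +{data: ?Bool.rec Z.…, stop: ?Int.rec Z.…, ok: !Str.rec Z.…}, more: &{ok: ?Unit.end, done: !Str.end, data: &{more: rec Z.…, ack: rec Z.…, ok: rec Z.…}}, data: &{data: !Unit.rec Z.…, ok: ?Int.rec Z.…, retry: &{data: end, ok: rec Z.…, stop: end}}}
@4 + err  match  cont: +{data: ?Bool.rec Z.…, stop: ?Int.rec Z.…, ok: !Str.rec Z.…}
trace exhausted — no violation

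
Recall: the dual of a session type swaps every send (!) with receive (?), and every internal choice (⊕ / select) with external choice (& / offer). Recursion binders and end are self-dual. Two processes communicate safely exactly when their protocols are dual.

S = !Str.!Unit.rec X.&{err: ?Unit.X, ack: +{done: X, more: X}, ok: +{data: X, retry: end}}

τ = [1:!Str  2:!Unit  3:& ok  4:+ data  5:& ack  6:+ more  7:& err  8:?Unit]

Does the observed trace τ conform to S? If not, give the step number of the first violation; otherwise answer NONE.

step 1: !Str  ✓  now at !Unit.rec X.…
step 2: !Unit  ✓  now at rec X.…
step 3: & ok  ✓  now at +{data: rec X.…, retry: end}
step 4: + data  ✓  now at rec X.…
step 5: & ack  ✓  now at +{done: rec X.…, more: rec X.…}
step 6: + more  ✓  now at rec X.…
step 7: & err  ✓  now at ?Unit.rec X.…
step 8: ?Unit  ✓  now at rec X.…
trace exhausted — no violation

NONE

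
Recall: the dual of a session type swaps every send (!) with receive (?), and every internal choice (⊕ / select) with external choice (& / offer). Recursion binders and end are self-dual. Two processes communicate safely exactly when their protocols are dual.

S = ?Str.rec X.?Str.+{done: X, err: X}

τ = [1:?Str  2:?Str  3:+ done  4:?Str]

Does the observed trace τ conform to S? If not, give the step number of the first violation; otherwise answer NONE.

NONE

[1] ?Str  match  now at rec X.…
[2] ?Str  match  now at +{done: rec X.…, err: rec X.…}
[3] + done  match  now at rec X.…
[4] ?Str  match  now at +{done: rec X.…, err: rec X.…}
all 4 steps conform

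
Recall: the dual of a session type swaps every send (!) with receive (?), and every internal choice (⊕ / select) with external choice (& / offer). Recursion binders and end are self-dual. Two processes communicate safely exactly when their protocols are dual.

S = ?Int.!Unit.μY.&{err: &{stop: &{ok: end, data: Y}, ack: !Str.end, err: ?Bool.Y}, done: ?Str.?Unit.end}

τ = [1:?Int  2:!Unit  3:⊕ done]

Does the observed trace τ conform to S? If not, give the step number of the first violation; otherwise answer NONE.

3

[1] ?Int  ok  residual = !Unit.μY.…
[2] !Unit  ok  residual = μY.…
[3] got ⊕ done, protocol expects & err or & done  ✗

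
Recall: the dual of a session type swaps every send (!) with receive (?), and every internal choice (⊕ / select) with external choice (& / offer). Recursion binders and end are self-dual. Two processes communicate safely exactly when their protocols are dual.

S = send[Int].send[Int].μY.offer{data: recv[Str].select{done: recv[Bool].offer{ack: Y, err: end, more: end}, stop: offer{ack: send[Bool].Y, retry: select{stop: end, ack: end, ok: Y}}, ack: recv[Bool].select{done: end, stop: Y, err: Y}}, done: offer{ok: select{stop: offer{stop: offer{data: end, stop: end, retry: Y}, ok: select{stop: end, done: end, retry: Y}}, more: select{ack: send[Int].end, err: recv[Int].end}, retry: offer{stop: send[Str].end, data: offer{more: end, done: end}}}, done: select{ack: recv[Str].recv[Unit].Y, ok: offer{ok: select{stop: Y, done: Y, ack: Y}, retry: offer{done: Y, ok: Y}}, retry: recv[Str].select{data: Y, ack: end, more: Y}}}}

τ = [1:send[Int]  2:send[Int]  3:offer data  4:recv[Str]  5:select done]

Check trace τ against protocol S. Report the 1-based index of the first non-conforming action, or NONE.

NONE

[1] send[Int]  ✓  residual = send[Int].μY.…
[2] send[Int]  ✓  residual = μY.…
[3] offer data  ✓  residual = recv[Str].select{done: recv[Bool].offer{ack: μY.…, err: end, more: end}, stop: offer{ack: send[Bool].μY.…, retry: select{stop: end, ack: end, ok: μY.…}}, ack: recv[Bool].select{done: end, stop: μY.…, err: μY.…}}
[4] recv[Str]  ✓  residual = select{done: recv[Bool].offer{ack: μY.…, err: end, more: end}, stop: offer{ack: send[Bool].μY.…, retry: select{stop: end, ack: end, ok: μY.…}}, ack: recv[Bool].select{done: end, stop: μY.…, err: μY.…}}
[5] select done  ✓  residual = recv[Bool].offer{ack: μY.…, err: end, more: end}
trace exhausted — no violation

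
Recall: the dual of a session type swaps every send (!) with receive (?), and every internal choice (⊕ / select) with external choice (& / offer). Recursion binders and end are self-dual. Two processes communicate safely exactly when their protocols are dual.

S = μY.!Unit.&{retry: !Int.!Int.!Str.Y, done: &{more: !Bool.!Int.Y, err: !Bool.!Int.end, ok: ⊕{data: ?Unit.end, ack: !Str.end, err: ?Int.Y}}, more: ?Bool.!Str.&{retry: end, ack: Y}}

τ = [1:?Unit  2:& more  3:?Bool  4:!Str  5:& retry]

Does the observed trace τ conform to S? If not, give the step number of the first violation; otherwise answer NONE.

1

@1 got ?Unit, protocol expects !Unit  ✗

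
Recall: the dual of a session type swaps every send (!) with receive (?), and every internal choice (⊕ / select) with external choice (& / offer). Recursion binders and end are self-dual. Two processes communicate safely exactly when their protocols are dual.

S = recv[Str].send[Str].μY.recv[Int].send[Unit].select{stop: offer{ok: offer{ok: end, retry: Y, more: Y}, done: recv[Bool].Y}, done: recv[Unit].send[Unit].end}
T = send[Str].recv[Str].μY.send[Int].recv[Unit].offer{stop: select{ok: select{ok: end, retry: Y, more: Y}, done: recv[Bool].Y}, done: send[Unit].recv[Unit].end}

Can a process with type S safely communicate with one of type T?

recv[Str] | send[Str]  ✓
  send[Str] | recv[Str]  ✓
    μY | μY  ✓ (rec unchanged)
      recv[Int] | send[Int]  ✓
        send[Unit] | recv[Unit]  ✓
          select{stop,done} | offer{stop,done}  ✓ label sets agree
            [stop]
              offer{ok,done} | select{ok,done}  ✓ label sets agree
                [ok]
                  offer{ok,retry,more} | select{ok,retry,more}  ✓ label sets agree
                    [ok]
                      end | end  ✓
                    [retry]
                      Y | Y  ✓
                    [more]
                      Y | Y  ✓
                [done]
                  recv[Bool] | recv[Bool]  ✗ same direction on both sides — not dual

NO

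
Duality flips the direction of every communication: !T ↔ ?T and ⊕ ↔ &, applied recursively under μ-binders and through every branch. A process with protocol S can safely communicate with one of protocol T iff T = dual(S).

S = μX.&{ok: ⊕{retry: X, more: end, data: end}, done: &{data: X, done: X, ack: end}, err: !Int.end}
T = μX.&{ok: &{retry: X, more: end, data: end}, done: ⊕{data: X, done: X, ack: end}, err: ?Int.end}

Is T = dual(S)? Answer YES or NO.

μX vs μX  ok (μ self-dual)
  &{ok,done,err} vs &{ok,done,err}  ✗ choice polarity not flipped — not dual

NO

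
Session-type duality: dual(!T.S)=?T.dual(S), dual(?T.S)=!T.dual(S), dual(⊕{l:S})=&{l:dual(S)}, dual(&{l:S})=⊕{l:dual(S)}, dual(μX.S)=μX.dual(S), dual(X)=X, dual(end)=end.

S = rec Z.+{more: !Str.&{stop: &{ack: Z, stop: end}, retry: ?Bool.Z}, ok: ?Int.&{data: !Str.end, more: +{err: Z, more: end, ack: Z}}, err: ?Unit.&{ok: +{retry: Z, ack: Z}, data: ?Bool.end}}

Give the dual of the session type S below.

rec Z → rec Z  (μ self-dual)
  +{more,ok,err} → &{more,ok,err}  (select→offer)
    case more:
      !Str → ?Str
        &{stop,retry} → +{stop,retry}  (external→internal)
          case stop:
            &{ack,stop} → +{ack,stop}  (external→internal)
              case ack:
                Z self-dual
              case stop:
                end self-dual
          case retry:
            ?Bool → !Bool
              Z self-dual
    case ok:
      ?Int → !Int
        &{data,more} → +{data,more}  (external→internal)
          case data:
            !Str → ?Str
              end self-dual
          case more:
            +{err,more,ack} → &{err,more,ack}  (select→offer)
              case err:
                Z self-dual
              case more:
                end self-dual
              case ack:
                Z self-dual
    case err:
      ?Unit → !Unit
        &{ok,data} → +{ok,data}  (external→internal)
          case ok:
            +{retry,ack} → &{retry,ack}  (select→offer)
              case retry:
                Z self-dual
              case ack:
                Z self-dual
          case data:
            ?Bool → !Bool
              end self-dual

rec Z.&{more: ?Str.+{stop: +{ack: Z, stop: end}, retry: !Bool.Z}, ok: !Int.+{data: ?Str.end, more: &{err: Z, more: end, ack: Z}}, err: !Unit.+{ok: &{retry: Z, ack: Z}, data: !Bool.end}}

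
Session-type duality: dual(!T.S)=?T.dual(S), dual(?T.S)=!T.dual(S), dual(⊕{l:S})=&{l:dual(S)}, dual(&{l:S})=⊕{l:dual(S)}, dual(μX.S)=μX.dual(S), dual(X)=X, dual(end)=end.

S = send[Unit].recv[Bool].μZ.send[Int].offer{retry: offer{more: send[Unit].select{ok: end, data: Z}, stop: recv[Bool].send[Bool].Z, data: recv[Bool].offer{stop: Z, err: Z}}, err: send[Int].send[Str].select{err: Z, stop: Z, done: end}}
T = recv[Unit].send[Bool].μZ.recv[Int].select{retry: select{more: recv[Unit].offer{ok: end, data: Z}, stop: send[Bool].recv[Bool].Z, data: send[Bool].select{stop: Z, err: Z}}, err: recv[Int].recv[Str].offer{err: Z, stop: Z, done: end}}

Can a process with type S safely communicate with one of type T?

send[Unit] vs recv[Unit]  match
  recv[Bool] vs send[Bool]  match
    μZ vs μZ  match (binder kept)
      send[Int] vs recv[Int]  match
        offer{retry,err} vs select{retry,err}  match labels match
          case retry:
            offer{more,stop,data} vs select{more,stop,data}  match labels match
              case more:
                send[Unit] vs recv[Unit]  match
                  select{ok,data} vs offer{ok,data}  match labels match
                    case ok:
                      end vs end  match
                    case data:
                      Z vs Z  match
              case stop:
                recv[Bool] vs send[Bool]  match
                  send[Bool] vs recv[Bool]  match
                    Z vs Z  match
              case data:
                recv[Bool] vs send[Bool]  match
                  offer{stop,err} vs select{stop,err}  match labels match
                    case stop:
                      Z vs Z  match
                    case err:
                      Z vs Z  match
          case err:
            send[Int] vs recv[Int]  match
              send[Str] vs recv[Str]  match
                select{err,stop,done} vs offer{err,stop,done}  match labels match
                  case err:
                    Z vs Z  match
                  case stop:
                    Z vs Z  match
                  case done:
                    end vs end  match

YES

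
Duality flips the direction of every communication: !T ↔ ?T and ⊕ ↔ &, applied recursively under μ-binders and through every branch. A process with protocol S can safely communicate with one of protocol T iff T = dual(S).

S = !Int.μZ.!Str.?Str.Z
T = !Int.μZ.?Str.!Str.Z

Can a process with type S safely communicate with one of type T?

!Int ‖ !Int  ✗ same direction on both sides — not dual

NO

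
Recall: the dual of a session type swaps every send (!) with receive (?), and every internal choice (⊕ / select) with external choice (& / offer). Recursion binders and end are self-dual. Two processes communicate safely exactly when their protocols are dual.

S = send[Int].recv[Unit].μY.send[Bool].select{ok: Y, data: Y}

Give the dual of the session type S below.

recv[Int].send[Unit].μY.recv[Bool].offer{ok: Y, data: Y}

send[Int] ↦ recv[Int]
  recv[Unit] ↦ send[Unit]
    μY ↦ μY  (binder kept)
      send[Bool] ↦ recv[Bool]
        select{ok,data} ↦ offer{ok,data}  (⊕→&)
          case ok:
            Y ↦ Y
          case data:
            Y ↦ Y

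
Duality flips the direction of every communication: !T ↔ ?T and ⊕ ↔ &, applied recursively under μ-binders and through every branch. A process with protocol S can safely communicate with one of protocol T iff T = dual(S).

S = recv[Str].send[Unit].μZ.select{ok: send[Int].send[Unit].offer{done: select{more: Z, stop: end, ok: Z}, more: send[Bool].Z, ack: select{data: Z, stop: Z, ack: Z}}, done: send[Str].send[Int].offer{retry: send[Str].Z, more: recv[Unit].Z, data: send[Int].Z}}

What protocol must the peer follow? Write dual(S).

recv[Str] ↦ send[Str]
  send[Unit] ↦ recv[Unit]
    μZ ↦ μZ  (μ self-dual)
      select{ok,done} ↦ offer{ok,done}  (select→offer)
        case ok:
          send[Int] ↦ recv[Int]
            send[Unit] ↦ recv[Unit]
              offer{done,more,ack} ↦ select{done,more,ack}  (&→⊕)
                case done:
                  select{more,stop,ok} ↦ offer{more,stop,ok}  (select→offer)
                    case more:
                      Z self-dual
                    case stop:
                      end self-dual
                    case ok:
                      Z self-dual
                case more:
                  send[Bool] ↦ recv[Bool]
                    Z self-dual
                case ack:
                  select{data,stop,ack} ↦ offer{data,stop,ack}  (select→offer)
                    case data:
                      Z self-dual
                    case stop:
                      Z self-dual
                    case ack:
                      Z self-dual
        case done:
          send[Str] ↦ recv[Str]
            send[Int] ↦ recv[Int]
              offer{retry,more,data} ↦ select{retry,more,data}  (&→⊕)
                case retry:
                  send[Str] ↦ recv[Str]
                    Z self-dual
                case more:
                  recv[Unit] ↦ send[Unit]
                    Z self-dual
                case data:
                  send[Int] ↦ recv[Int]
                    Z self-dual

send[Str].recv[Unit].μZ.offer{ok: recv[Int].recv[Unit].select{done: offer{more: Z, stop: end, ok: Z}, more: recv[Bool].Z, ack: offer{data: Z, stop: Z, ack: Z}}, done: recv[Str].recv[Int].select{retry: recv[Str].Z, more: send[Unit].Z, data: recv[Int].Z}}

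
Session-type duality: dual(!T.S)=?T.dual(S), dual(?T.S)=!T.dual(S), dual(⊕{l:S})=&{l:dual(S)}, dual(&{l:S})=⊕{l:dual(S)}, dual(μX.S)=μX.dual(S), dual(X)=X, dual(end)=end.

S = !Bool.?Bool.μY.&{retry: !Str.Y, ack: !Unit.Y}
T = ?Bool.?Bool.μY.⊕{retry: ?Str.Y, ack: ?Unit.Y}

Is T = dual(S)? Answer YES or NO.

!Bool vs ?Bool  ✓
  ?Bool vs ?Bool  ✗ same direction on both sides — not dual

NO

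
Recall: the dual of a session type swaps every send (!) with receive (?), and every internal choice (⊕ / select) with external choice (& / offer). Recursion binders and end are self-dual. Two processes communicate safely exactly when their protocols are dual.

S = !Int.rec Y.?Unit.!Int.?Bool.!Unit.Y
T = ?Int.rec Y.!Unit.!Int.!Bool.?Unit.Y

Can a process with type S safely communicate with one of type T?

!Int ‖ ?Int  ok
  rec Y ‖ rec Y  ok (binder kept)
    ?Unit ‖ !Unit  ok
      !Int ‖ !Int  ✗ same direction on both sides — not dual

NO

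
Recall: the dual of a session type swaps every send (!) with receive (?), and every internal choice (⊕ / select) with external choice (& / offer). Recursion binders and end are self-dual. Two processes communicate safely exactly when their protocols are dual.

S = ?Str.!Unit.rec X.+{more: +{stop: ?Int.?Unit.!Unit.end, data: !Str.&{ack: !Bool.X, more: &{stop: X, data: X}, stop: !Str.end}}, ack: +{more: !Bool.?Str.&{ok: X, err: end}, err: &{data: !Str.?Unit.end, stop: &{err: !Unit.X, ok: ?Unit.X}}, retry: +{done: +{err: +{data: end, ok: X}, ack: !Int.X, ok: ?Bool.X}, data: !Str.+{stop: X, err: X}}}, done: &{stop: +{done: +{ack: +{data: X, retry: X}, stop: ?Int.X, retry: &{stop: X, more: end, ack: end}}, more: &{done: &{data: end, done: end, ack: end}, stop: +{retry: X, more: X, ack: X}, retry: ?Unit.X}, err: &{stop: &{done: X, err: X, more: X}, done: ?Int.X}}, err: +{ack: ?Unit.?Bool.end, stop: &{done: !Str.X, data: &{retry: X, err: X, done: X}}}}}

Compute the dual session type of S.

!Str.?Unit.rec X.&{more: &{stop: !Int.!Unit.?Unit.end, data: ?Str.+{ack: ?Bool.X, more: +{stop: X, data: X}, stop: ?Str.end}}, ack: &{more: ?Bool.!Str.+{ok: X, err: end}, err: +{data: ?Str.!Unit.end, stop: +{err: ?Unit.X, ok: !Unit.X}}, retry: &{done: &{err: &{data: end, ok: X}, ack: ?Int.X, ok: !Bool.X}, data: ?Str.&{stop: X, err: X}}}, done: +{stop: &{done: &{ack: &{data: X, retry: X}, stop: !Int.X, retry: +{stop: X, more: end, ack: end}}, more: +{done: +{data: end, done: end, ack: end}, stop: &{retry: X, more: X, ack: X}, retry: !Unit.X}, err: +{stop: +{done: X, err: X, more: X}, done: !Int.X}}, err: &{ack: !Unit.!Bool.end, stop: +{done: ?Str.X, data: +{retry: X, err: X, done: X}}}}}

?Str = !Str
  !Unit = ?Unit
    rec X = rec X  (binder kept)
      +{more,ack,done} = &{more,ack,done}  (⊕→&)
        case more:
          +{stop,data} = &{stop,data}  (⊕→&)
            case stop:
              ?Int = !Int
                ?Unit = !Unit
                  !Unit = ?Unit
                    end ↦ end
            case data:
              !Str = ?Str
                &{ack,more,stop} = +{ack,more,stop}  (offer→select)
                  case ack:
                    !Bool = ?Bool
                      X ↦ X
                  case more:
                    &{stop,data} = +{stop,data}  (offer→select)
                      case stop:
                        X ↦ X
                      case data:
                        X ↦ X
                  case stop:
                    !Str = ?Str
                      end ↦ end
        case ack:
          +{more,err,retry} = &{more,err,retry}  (⊕→&)
            case more:
              !Bool = ?Bool
                ?Str = !Str
                  &{ok,err} = +{ok,err}  (offer→select)
                    case ok:
                      X ↦ X
                    case err:
                      end ↦ end
            case err:
              &{data,stop} = +{data,stop}  (offer→select)
                case data:
                  !Str = ?Str
                    ?Unit = !Unit
                      end ↦ end
                case stop:
                  &{err,ok} = +{err,ok}  (offer→select)
                    case err:
                      !Unit = ?Unit
                        X ↦ X
                    case ok:
                      ?Unit = !Unit
                        X ↦ X
            case retry:
              +{done,data} = &{done,data}  (⊕→&)
                case done:
                  +{err,ack,ok} = &{err,ack,ok}  (⊕→&)
                    case err:
                      +{data,ok} = &{data,ok}  (⊕→&)
                        case data:
                          end ↦ end
                        case ok:
                          X ↦ X
                    case ack:
                      !Int = ?Int
                        X ↦ X
                    case ok:
                      ?Bool = !Bool
                        X ↦ X
                case data:
                  !Str = ?Str
                    +{stop,err} = &{stop,err}  (⊕→&)
                      case stop:
                        X ↦ X
                      case err:
                        X ↦ X
        case done:
          &{stop,err} = +{stop,err}  (offer→select)
            case stop:
              +{done,more,err} = &{done,more,err}  (⊕→&)
                case done:
                  +{ack,stop,retry} = &{ack,stop,retry}  (⊕→&)
                    case ack:
                      +{data,retry} = &{data,retry}  (⊕→&)
                        case data:
                          X ↦ X
                        case retry:
                          X ↦ X
                    case stop:
                      ?Int = !Int
                        X ↦ X
                    case retry:
                      &{stop,more,ack} = +{stop,more,ack}  (offer→select)
                        case stop:
                          X ↦ X
                        case more:
                          end ↦ end
                        case ack:
                          end ↦ end
                case more:
                  &{done,stop,retry} = +{done,stop,retry}  (offer→select)
                    case done:
                      &{data,done,ack} = +{data,done,ack}  (offer→select)
                        case data:
                          end ↦ end
                        case done:
                          end ↦ end
                        case ack:
                          end ↦ end
                    case stop:
                      +{retry,more,ack} = &{retry,more,ack}  (⊕→&)
                        case retry:
                          X ↦ X
                        case more:
                          X ↦ X
                        case ack:
                          X ↦ X
                    case retry:
                      ?Unit = !Unit
                        X ↦ X
                case err:
                  &{stop,done} = +{stop,done}  (offer→select)
                    case stop:
                      &{done,err,more} = +{done,err,more}  (offer→select)
                        case done:
                          X ↦ X
                        case err:
                          X ↦ X
                        case more:
                          X ↦ X
                    case done:
                      ?Int = !Int
                        X ↦ X
            case err:
              +{ack,stop} = &{ack,stop}  (⊕→&)
                case ack:
                  ?Unit = !Unit
                    ?Bool = !Bool
                      end ↦ end
                case stop:
                  &{done,data} = +{done,data}  (offer→select)
                    case done:
                      !Str = ?Str
                        X ↦ X
                    case data:
                      &{retry,err,done} = +{retry,err,done}  (offer→select)
                        case retry:
                          X ↦ X
                        case err:
                          X ↦ X
                        case done:
                          X ↦ X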